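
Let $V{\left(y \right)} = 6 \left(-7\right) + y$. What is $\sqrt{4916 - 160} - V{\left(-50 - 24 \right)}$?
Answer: $116 + 2 \sqrt{1189} \approx 184.96$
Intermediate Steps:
$V{\left(y \right)} = -42 + y$
$\sqrt{4916 - 160} - V{\left(-50 - 24 \right)} = \sqrt{4916 - 160} - \left(-42 - 74\right) = \sqrt{4756} - \left(-42 - 74\right) = 2 \sqrt{1189} - \left(-42 - 74\right) = 2 \sqrt{1189} - -116 = 2 \sqrt{1189} + 116 = 116 + 2 \sqrt{1189}$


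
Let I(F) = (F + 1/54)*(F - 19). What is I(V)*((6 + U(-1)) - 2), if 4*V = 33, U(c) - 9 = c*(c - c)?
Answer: -499187/432 ≈ -1155.5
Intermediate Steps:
U(c) = 9 (U(c) = 9 + c*(c - c) = 9 + c*0 = 9 + 0 = 9)
V = 33/4 (V = (¼)*33 = 33/4 ≈ 8.2500)
I(F) = (-19 + F)*(1/54 + F) (I(F) = (F + 1/54)*(-19 + F) = (1/54 + F)*(-19 + F) = (-19 + F)*(1/54 + F))
I(V)*((6 + U(-1)) - 2) = (-19/54 + (33/4)² - 1025/54*33/4)*((6 + 9) - 2) = (-19/54 + 1089/16 - 11275/72)*(15 - 2) = -38399/432*13 = -499187/432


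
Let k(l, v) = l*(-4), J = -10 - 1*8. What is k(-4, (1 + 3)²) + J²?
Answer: 340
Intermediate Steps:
J = -18 (J = -10 - 8 = -18)
k(l, v) = -4*l
k(-4, (1 + 3)²) + J² = -4*(-4) + (-18)² = 16 + 324 = 340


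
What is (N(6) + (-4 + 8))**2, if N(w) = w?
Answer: 100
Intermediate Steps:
(N(6) + (-4 + 8))**2 = (6 + (-4 + 8))**2 = (6 + 4)**2 = 10**2 = 100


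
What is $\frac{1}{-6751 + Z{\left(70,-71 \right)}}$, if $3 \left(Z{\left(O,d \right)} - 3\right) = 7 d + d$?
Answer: $- \frac{3}{20812} \approx -0.00014415$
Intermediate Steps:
$Z{\left(O,d \right)} = 3 + \frac{8 d}{3}$ ($Z{\left(O,d \right)} = 3 + \frac{7 d + d}{3} = 3 + \frac{8 d}{3}$)
$\frac{1}{-6751 + Z{\left(70,-71 \right)}} = \frac{1}{-6751 + \left(3 + \frac{8}{3} \left(-71\right)\right)} = \frac{1}{-6751 + \left(3 - \frac{568}{3}\right)} = \frac{1}{-6751 - \frac{559}{3}} = \frac{1}{- \frac{20812}{3}} = - \frac{3}{20812}$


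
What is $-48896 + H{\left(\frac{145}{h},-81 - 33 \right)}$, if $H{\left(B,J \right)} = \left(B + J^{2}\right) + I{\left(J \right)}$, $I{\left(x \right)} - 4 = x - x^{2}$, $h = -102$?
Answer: $- \frac{4998757}{102} \approx -49007.0$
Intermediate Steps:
$I{\left(x \right)} = 4 + x - x^{2}$ ($I{\left(x \right)} = 4 - \left(x^{2} - x\right) = 4 + x - x^{2}$)
$H{\left(B,J \right)} = 4 + B + J$ ($H{\left(B,J \right)} = \left(B + J^{2}\right) + \left(4 + J - J^{2}\right) = 4 + B + J$)
$-48896 + H{\left(\frac{145}{h},-81 - 33 \right)} = -48896 + \left(4 + \frac{145}{-102} - 114\right) = -48896 + \left(4 + 145 \left(- \frac{1}{102}\right) - 114\right) = -48896 - \frac{11365}{102} = - \frac{4998757}{102}$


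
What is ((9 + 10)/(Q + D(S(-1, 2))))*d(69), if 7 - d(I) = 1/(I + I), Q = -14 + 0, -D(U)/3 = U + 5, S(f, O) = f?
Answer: -18335/3588 ≈ -5.1101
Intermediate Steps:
D(U) = -15 - 3*U (D(U) = -3*(U + 5) = -3*(5 + U) = -15 - 3*U)
Q = -14
d(I) = 7 - 1/(2*I) (d(I) = 7 - 1/(I + I) = 7 - 1/(2*I))
((9 + 10)/(Q + D(S(-1, 2))))*d(69) = ((9 + 10)/(-14 + (-15 - 3*(-1))))*(7 - 1/2/69) = (19/(-14 + (-15 + 3)))*(7 - 1/2*1/69) = (19/(-14 - 12))*(7 - 1/138) = (19/(-26))*(965/138) = (19*(-1/26))*(965/138) = -19/26*965/138 = -18335/3588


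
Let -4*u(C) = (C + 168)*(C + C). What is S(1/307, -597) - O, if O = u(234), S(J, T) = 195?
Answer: 47229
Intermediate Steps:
u(C) = -C*(168 + C)/2 (u(C) = -(C + 168)*(C + C)/4 = -(168 + C)*2*C/4 = -C*(168 + C)/2)
O = -47034 (O = -1/2*234*(168 + 234) = -1/2*234*402 = -47034)
S(1/307, -597) - O = 195 - 1*(-47034) = 195 + 47034 = 47229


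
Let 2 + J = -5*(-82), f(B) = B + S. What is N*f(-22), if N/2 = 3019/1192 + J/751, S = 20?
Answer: -2753605/223798 ≈ -12.304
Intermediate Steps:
f(B) = 20 + B (f(B) = B + 20 = 20 + B)
J = 408 (J = -2 - 5*(-82) = -2 + 410 = 408)
N = 2753605/447596 (N = 2*(3019/1192 + 408/751) = 2*(2753605/895192) = 2753605/447596 ≈ 6.1520)
N*f(-22) = 2753605*(20 - 22)/447596 = (2753605/447596)*(-2) = -2753605/223798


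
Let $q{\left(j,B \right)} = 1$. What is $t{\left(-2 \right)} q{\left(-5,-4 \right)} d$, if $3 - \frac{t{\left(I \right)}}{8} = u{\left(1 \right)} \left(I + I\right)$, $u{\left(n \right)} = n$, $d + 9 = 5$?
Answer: $-224$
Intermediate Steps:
$d = -4$ ($d = -9 + 5 = -4$)
$t{\left(I \right)} = 24 - 16 I$ ($t{\left(I \right)} = 24 - 8 \cdot 1 \left(I + I\right) = 24 - 8 \cdot 1 \cdot 2 I = 24 - 8 \cdot 2 I = 24 - 16 I$)
$t{\left(-2 \right)} q{\left(-5,-4 \right)} d = \left(24 - -32\right) 1 \left(-4\right) = \left(24 + 32\right) 1 \left(-4\right) = 56 \cdot 1 \left(-4\right) = 56 \left(-4\right) = -224$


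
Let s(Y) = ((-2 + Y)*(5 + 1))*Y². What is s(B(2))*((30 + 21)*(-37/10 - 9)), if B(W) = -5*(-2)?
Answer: -3108960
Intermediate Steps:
B(W) = 10
s(Y) = Y²*(-12 + 6*Y) (s(Y) = ((-2 + Y)*6)*Y² = (-12 + 6*Y)*Y² = Y²*(-12 + 6*Y))
s(B(2))*((30 + 21)*(-37/10 - 9)) = (6*10²*(-2 + 10))*((30 + 21)*(-37/10 - 9)) = (6*100*8)*(51*(-37*⅒ - 9)) = 4800*(51*(-37/10 - 9)) = 4800*(51*(-127/10)) = 4800*(-6477/10) = -3108960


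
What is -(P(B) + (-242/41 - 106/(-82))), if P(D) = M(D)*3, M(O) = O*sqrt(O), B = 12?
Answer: 189/41 - 72*sqrt(3) ≈ -120.10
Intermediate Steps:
M(O) = O**(3/2)
P(D) = 3*D**(3/2) (P(D) = D**(3/2)*3 = 3*D**(3/2))
-(P(B) + (-242/41 - 106/(-82))) = -(3*12**(3/2) + (-242/41 - 106/(-82))) = -(3*(24*sqrt(3)) + (-242*1/41 - 106*(-1/82))) = -(72*sqrt(3) + (-242/41 + 53/41)) = -(72*sqrt(3) - 189/41) = -(-189/41 + 72*sqrt(3)) = 189/41 - 72*sqrt(3)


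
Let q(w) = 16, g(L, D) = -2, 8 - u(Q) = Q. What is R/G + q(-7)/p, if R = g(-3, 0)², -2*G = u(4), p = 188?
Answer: -90/47 ≈ -1.9149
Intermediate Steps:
u(Q) = 8 - Q
G = -2 (G = -(8 - 1*4)/2 = -(8 - 4)/2 = -½*4 = -2)
R = 4 (R = (-2)² = 4)
R/G + q(-7)/p = 4/(-2) + 16/188 = 4*(-½) + 16*(1/188) = -2 + 4/47 = -90/47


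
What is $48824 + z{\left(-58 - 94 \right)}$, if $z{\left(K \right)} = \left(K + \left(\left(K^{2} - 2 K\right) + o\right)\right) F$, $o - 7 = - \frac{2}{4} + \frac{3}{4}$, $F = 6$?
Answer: $\frac{376807}{2} \approx 1.884 \cdot 10^{5}$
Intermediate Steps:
$o = \frac{29}{4}$ ($o = 7 + \left(- \frac{2}{4} + \frac{3}{4}\right) = 7 + \left(\left(-2\right) \frac{1}{4} + 3 \cdot \frac{1}{4}\right) = 7 + \left(- \frac{1}{2} + \frac{3}{4}\right) = 7 + \frac{1}{4} = \frac{29}{4} \approx 7.25$)
$z{\left(K \right)} = \frac{87}{2} - 6 K + 6 K^{2}$ ($z{\left(K \right)} = \left(K + \left(\left(K^{2} - 2 K\right) + \frac{29}{4}\right)\right) 6 = \left(K + \left(\frac{29}{4} + K^{2} - 2 K\right)\right) 6 = \left(\frac{29}{4} + K^{2} - K\right) 6 = \frac{87}{2} - 6 K + 6 K^{2}$)
$48824 + z{\left(-58 - 94 \right)} = 48824 + \left(\frac{87}{2} - 6 \left(-58 - 94\right) + 6 \left(-58 - 94\right)^{2}\right) = 48824 + \left(\frac{87}{2} - -912 + 6 \left(-152\right)^{2}\right) = 48824 + \left(\frac{87}{2} + 912 + 6 \cdot 23104\right) = 48824 + \left(\frac{87}{2} + 912 + 138624\right) = 48824 + \frac{279159}{2} = \frac{376807}{2}$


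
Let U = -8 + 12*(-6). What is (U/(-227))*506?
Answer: 40480/227 ≈ 178.33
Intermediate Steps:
U = -80 (U = -8 - 72 = -80)
(U/(-227))*506 = -80/(-227)*506 = -80*(-1/227)*506 = (80/227)*506 = 40480/227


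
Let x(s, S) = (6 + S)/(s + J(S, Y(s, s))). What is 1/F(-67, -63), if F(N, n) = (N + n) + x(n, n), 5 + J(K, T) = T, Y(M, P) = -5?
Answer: -73/9433 ≈ -0.0077388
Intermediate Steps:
J(K, T) = -5 + T
x(s, S) = (6 + S)/(-10 + s) (x(s, S) = (6 + S)/(s + (-5 - 5)) = (6 + S)/(s - 10) = (6 + S)/(-10 + s))
F(N, n) = N + n + (6 + n)/(-10 + n) (F(N, n) = (N + n) + (6 + n)/(-10 + n) = N + n + (6 + n)/(-10 + n))
1/F(-67, -63) = 1/((6 - 63 + (-10 - 63)*(-67 - 63))/(-10 - 63)) = 1/((6 - 63 - 73*(-130))/(-73)) = 1/(-(6 - 63 + 9490)/73) = 1/(-1/73*9433) = 1/(-9433/73) = -73/9433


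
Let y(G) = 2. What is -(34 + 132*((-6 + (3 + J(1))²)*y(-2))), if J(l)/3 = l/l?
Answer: -7954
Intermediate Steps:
J(l) = 3 (J(l) = 3*(l/l) = 3*1 = 3)
-(34 + 132*((-6 + (3 + J(1))²)*y(-2))) = -(34 + 132*((-6 + (3 + 3)²)*2)) = -(34 + 132*((-6 + 6²)*2)) = -(34 + 132*((-6 + 36)*2)) = -(34 + 132*(30*2)) = -(34 + 132*60) = -(34 + 7920) = -1*7954 = -7954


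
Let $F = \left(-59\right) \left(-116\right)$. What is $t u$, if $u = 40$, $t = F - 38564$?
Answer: $-1268800$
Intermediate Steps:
$F = 6844$
$t = -31720$ ($t = 6844 - 38564 = -31720$)
$t u = \left(-31720\right) 40 = -1268800$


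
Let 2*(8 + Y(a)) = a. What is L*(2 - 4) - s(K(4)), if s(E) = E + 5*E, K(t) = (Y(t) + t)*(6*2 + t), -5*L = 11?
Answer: 982/5 ≈ 196.40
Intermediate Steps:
L = -11/5 (L = -⅕*11 = -11/5 ≈ -2.2000)
Y(a) = -8 + a/2
K(t) = (-8 + 3*t/2)*(12 + t) (K(t) = ((-8 + t/2) + t)*(6*2 + t) = (-8 + 3*t/2)*(12 + t))
s(E) = 6*E
L*(2 - 4) - s(K(4)) = -11*(2 - 4)/5 - 6*(-96 + 10*4 + (3/2)*4²) = -11/5*(-2) - 6*(-96 + 40 + (3/2)*16) = 22/5 - 6*(-96 + 40 + 24) = 22/5 - 6*(-32) = 22/5 - 1*(-192) = 22/5 + 192 = 982/5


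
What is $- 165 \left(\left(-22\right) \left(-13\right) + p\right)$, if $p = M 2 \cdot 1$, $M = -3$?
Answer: $-46200$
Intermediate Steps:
$p = -6$ ($p = \left(-3\right) 2 \cdot 1 = \left(-6\right) 1 = -6$)
$- 165 \left(\left(-22\right) \left(-13\right) + p\right) = - 165 \left(\left(-22\right) \left(-13\right) - 6\right) = - 165 \left(286 - 6\right) = \left(-165\right) 280 = -46200$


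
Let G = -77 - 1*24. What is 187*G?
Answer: -18887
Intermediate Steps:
G = -101 (G = -77 - 24 = -101)
187*G = 187*(-101) = -18887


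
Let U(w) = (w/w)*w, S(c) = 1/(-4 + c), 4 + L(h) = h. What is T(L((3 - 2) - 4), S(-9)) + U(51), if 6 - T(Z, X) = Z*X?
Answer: 734/13 ≈ 56.462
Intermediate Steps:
L(h) = -4 + h
T(Z, X) = 6 - X*Z (T(Z, X) = 6 - Z*X = 6 - X*Z)
U(w) = w (U(w) = 1*w = w)
T(L((3 - 2) - 4), S(-9)) + U(51) = (6 - (-4 + ((3 - 2) - 4))/(-4 - 9)) + 51 = (6 - 1*(-4 + (1 - 4))/(-13)) + 51 = (6 - 1*(-1/13)*(-4 - 3)) + 51 = (6 - 1*(-1/13)*(-7)) + 51 = (6 - 7/13) + 51 = 71/13 + 51 = 734/13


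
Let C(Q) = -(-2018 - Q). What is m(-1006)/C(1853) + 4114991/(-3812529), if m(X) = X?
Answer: -2823504905/2108328537 ≈ -1.3392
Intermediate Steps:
C(Q) = 2018 + Q
m(-1006)/C(1853) + 4114991/(-3812529) = -1006/(2018 + 1853) + 4114991/(-3812529) = -1006/3871 + 4114991*(-1/3812529) = -1006*1/3871 - 4114991/3812529 = -1006/3871 - 4114991/3812529 = -2823504905/2108328537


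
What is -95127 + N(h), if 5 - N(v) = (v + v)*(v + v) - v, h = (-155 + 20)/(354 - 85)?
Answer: -6883232257/72361 ≈ -95124.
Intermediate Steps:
h = -135/269 ≈ -0.50186
N(v) = 5 + v - 4*v² (N(v) = 5 - ((v + v)*(v + v) - v) = 5 - ((2*v)*(2*v) - v) = 5 - (4*v² - v) = 5 - (-v + 4*v²) = 5 + (v - 4*v²) = 5 + v - 4*v²)
-95127 + N(h) = -95127 + (5 - 135/269 - 4*(-135/269)²) = -95127 + (5 - 135/269 - 4*18225/72361) = -95127 + (5 - 135/269 - 72900/72361) = -95127 + 252590/72361 = -6883232257/72361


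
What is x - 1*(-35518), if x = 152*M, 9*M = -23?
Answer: 316166/9 ≈ 35130.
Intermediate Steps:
M = -23/9 (M = (⅑)*(-23) = -23/9 ≈ -2.5556)
x = -3496/9 (x = 152*(-23/9) = -3496/9 ≈ -388.44)
x - 1*(-35518) = -3496/9 - 1*(-35518) = -3496/9 + 35518 = 316166/9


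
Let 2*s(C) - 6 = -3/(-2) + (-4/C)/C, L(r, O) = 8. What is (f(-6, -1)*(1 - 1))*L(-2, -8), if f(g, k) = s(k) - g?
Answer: 0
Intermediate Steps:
s(C) = 15/4 - 2/C**2 (s(C) = 3 + (-3/(-2) + (-4/C)/C)/2 = 3 + (-3*(-1/2) - 4/C**2)/2 = 3 + (3/2 - 4/C**2)/2 = 3 + (3/4 - 2/C**2) = 15/4 - 2/C**2)
f(g, k) = 15/4 - g - 2/k**2 (f(g, k) = (15/4 - 2/k**2) - g = 15/4 - g - 2/k**2)
(f(-6, -1)*(1 - 1))*L(-2, -8) = ((15/4 - 1*(-6) - 2/(-1)**2)*(1 - 1))*8 = ((15/4 + 6 - 2*1)*0)*8 = ((15/4 + 6 - 2)*0)*8 = ((31/4)*0)*8 = 0*8 = 0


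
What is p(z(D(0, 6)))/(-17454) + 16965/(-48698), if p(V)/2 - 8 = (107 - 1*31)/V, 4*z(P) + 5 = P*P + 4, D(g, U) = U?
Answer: -400793389/1144196970 ≈ -0.35028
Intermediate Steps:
z(P) = -¼ + P²/4 (z(P) = -5/4 + (P*P + 4)/4 = -5/4 + (P² + 4)/4 = -5/4 + (4 + P²)/4 = -5/4 + (1 + P²/4) = -¼ + P²/4)
p(V) = 16 + 152/V (p(V) = 16 + 2*((107 - 1*31)/V) = 16 + 2*((107 - 31)/V) = 16 + 2*(76/V) = 16 + 152/V)
p(z(D(0, 6)))/(-17454) + 16965/(-48698) = (16 + 152/(-¼ + (¼)*6²))/(-17454) + 16965/(-48698) = (16 + 152/(-¼ + (¼)*36))*(-1/17454) + 16965*(-1/48698) = (16 + 152/(-¼ + 9))*(-1/17454) - 1305/3746 = (16 + 152/(35/4))*(-1/17454) - 1305/3746 = (16 + 152*(4/35))*(-1/17454) - 1305/3746 = (16 + 608/35)*(-1/17454) - 1305/3746 = (1168/35)*(-1/17454) - 1305/3746 = -584/305445 - 1305/3746 = -400793389/1144196970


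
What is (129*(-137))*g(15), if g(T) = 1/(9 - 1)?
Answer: -17673/8 ≈ -2209.1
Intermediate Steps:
g(T) = ⅛ (g(T) = 1/8 = ⅛)
(129*(-137))*g(15) = (129*(-137))*(⅛) = -17673*⅛ = -17673/8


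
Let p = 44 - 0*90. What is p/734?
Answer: 22/367 ≈ 0.059946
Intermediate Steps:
p = 44 (p = 44 - 1*0 = 44 + 0 = 44)
p/734 = 44/734 = 44*(1/734) = 22/367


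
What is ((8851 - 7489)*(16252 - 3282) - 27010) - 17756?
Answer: 17620374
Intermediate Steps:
((8851 - 7489)*(16252 - 3282) - 27010) - 17756 = (1362*12970 - 27010) - 17756 = (17665140 - 27010) - 17756 = 17638130 - 17756 = 17620374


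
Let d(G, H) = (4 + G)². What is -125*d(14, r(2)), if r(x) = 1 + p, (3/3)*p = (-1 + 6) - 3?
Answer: -40500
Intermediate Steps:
p = 2 (p = (-1 + 6) - 3 = 5 - 3 = 2)
r(x) = 3 (r(x) = 1 + 2 = 3)
-125*d(14, r(2)) = -125*(4 + 14)² = -125*18² = -125*324 = -40500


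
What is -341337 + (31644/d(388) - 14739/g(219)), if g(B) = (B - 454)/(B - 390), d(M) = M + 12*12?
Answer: -11001837927/31255 ≈ -3.5200e+5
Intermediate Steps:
d(M) = 144 + M (d(M) = M + 144 = 144 + M)
g(B) = (-454 + B)/(-390 + B)
-341337 + (31644/d(388) - 14739/g(219)) = -341337 + (31644/(144 + 388) - 14739*(-390 + 219)/(-454 + 219)) = -341337 + (31644/532 - 14739/(-235/(-171))) = -341337 + (31644*(1/532) - 14739/((-1/171*(-235)))) = -341337 + (7911/133 - 14739/235/171) = -341337 + (7911/133 - 14739*171/235) = -341337 + (7911/133 - 2520369/235) = -341337 - 333349992/31255 = -11001837927/31255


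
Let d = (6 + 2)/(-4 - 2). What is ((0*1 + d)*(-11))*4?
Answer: 176/3 ≈ 58.667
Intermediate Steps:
d = -4/3 (d = 8/(-6) = 8*(-⅙) = -4/3 ≈ -1.3333)
((0*1 + d)*(-11))*4 = ((0*1 - 4/3)*(-11))*4 = ((0 - 4/3)*(-11))*4 = -4/3*(-11)*4 = (44/3)*4 = 176/3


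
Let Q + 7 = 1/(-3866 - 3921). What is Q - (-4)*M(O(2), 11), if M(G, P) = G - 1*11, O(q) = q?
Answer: -334842/7787 ≈ -43.000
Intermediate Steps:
M(G, P) = -11 + G (M(G, P) = G - 11 = -11 + G)
Q = -54510/7787 (Q = -7 + 1/(-3866 - 3921) = -7 + 1/(-7787) = -7 - 1/7787 = -54510/7787 ≈ -7.0001)
Q - (-4)*M(O(2), 11) = -54510/7787 - (-4)*(-11 + 2) = -54510/7787 - (-4)*(-9) = -54510/7787 - 1*36 = -54510/7787 - 36 = -334842/7787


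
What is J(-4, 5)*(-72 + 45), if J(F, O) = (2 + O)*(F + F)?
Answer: 1512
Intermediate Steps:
J(F, O) = 2*F*(2 + O) (J(F, O) = (2 + O)*(2*F) = 2*F*(2 + O))
J(-4, 5)*(-72 + 45) = (2*(-4)*(2 + 5))*(-72 + 45) = (2*(-4)*7)*(-27) = -56*(-27) = 1512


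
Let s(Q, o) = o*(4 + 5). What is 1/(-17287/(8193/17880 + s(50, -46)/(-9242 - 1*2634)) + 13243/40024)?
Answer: -349217364776/12243130550122763 ≈ -2.8524e-5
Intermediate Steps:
s(Q, o) = 9*o (s(Q, o) = o*9 = 9*o)
1/(-17287/(8193/17880 + s(50, -46)/(-9242 - 1*2634)) + 13243/40024) = 1/(-17287/(8193/17880 + (9*(-46))/(-9242 - 1*2634)) + 13243/40024) = 1/(-17287/(8193*(1/17880) - 414/(-9242 - 2634)) + 13243*(1/40024)) = 1/(-17287/(2731/5960 - 414/(-11876)) + 13243/40024) = 1/(-17287/(2731/5960 - 414*(-1/11876)) + 13243/40024) = 1/(-17287/(2731/5960 + 207/5938) + 13243/40024) = 1/(-17287/8725199/17695240 + 13243/40024) = 1/(-17287*17695240/8725199 + 13243/40024) = 1/(-305897613880/8725199 + 13243/40024) = 1/(-12243130550122763/349217364776) = -349217364776/12243130550122763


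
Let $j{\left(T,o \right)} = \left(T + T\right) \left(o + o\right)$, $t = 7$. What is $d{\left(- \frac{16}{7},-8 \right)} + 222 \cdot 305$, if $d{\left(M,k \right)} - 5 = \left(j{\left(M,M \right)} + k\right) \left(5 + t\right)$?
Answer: $\frac{3325619}{49} \approx 67870.0$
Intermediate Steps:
$j{\left(T,o \right)} = 4 T o$ ($j{\left(T,o \right)} = 2 T 2 o = 4 T o$)
$d{\left(M,k \right)} = 5 + 12 k + 48 M^{2}$ ($d{\left(M,k \right)} = 5 + \left(4 M M + k\right) \left(5 + 7\right) = 5 + \left(4 M^{2} + k\right) 12 = 5 + \left(k + 4 M^{2}\right) 12 = 5 + \left(12 k + 48 M^{2}\right) = 5 + 12 k + 48 M^{2}$)
$d{\left(- \frac{16}{7},-8 \right)} + 222 \cdot 305 = \left(5 + 12 \left(-8\right) + 48 \left(- \frac{16}{7}\right)^{2}\right) + 222 \cdot 305 = \left(5 - 96 + 48 \left(\left(-16\right) \frac{1}{7}\right)^{2}\right) + 67710 = \left(5 - 96 + 48 \left(- \frac{16}{7}\right)^{2}\right) + 67710 = \left(5 - 96 + 48 \cdot \frac{256}{49}\right) + 67710 = \left(5 - 96 + \frac{12288}{49}\right) + 67710 = \frac{7829}{49} + 67710 = \frac{3325619}{49}$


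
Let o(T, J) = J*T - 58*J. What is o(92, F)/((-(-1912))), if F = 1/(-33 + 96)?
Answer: 17/60228 ≈ 0.00028226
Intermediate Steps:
F = 1/63 ≈ 0.015873
o(T, J) = -58*J + J*T
o(92, F)/((-(-1912))) = ((-58 + 92)/63)/((-(-1912))) = ((1/63)*34)/((-478*(-4))) = (34/63)/1912 = (34/63)*(1/1912) = 17/60228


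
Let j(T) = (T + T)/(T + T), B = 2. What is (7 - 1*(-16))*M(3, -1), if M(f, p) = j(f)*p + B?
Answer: 23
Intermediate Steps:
j(T) = 1 (j(T) = (2*T)/((2*T)) = (2*T)*(1/(2*T)) = 1)
M(f, p) = 2 + p (M(f, p) = 1*p + 2 = p + 2 = 2 + p)
(7 - 1*(-16))*M(3, -1) = (7 - 1*(-16))*(2 - 1) = (7 + 16)*1 = 23*1 = 23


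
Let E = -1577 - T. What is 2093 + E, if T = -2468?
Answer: 2984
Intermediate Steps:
E = 891 (E = -1577 - 1*(-2468) = -1577 + 2468 = 891)
2093 + E = 2093 + 891 = 2984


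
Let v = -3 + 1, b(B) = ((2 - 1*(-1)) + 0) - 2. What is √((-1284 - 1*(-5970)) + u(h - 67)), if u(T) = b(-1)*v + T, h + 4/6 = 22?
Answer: 11*√345/3 ≈ 68.105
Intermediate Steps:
h = 64/3 (h = -⅔ + 22 = 64/3 ≈ 21.333)
b(B) = 1 (b(B) = ((2 + 1) + 0) - 2 = (3 + 0) - 2 = 3 - 2 = 1)
v = -2
u(T) = -2 + T (u(T) = 1*(-2) + T = -2 + T)
√((-1284 - 1*(-5970)) + u(h - 67)) = √((-1284 - 1*(-5970)) + (-2 + (64/3 - 67))) = √((-1284 + 5970) + (-2 - 137/3)) = √(4686 - 143/3) = √(13915/3) = 11*√345/3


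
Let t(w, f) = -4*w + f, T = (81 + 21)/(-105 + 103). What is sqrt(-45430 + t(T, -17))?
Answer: 3*I*sqrt(5027) ≈ 212.7*I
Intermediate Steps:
T = -51 (T = 102/(-2) = 102*(-1/2) = -51)
t(w, f) = f - 4*w
sqrt(-45430 + t(T, -17)) = sqrt(-45430 + (-17 - 4*(-51))) = sqrt(-45430 + (-17 + 204)) = sqrt(-45430 + 187) = sqrt(-45243) = 3*I*sqrt(5027)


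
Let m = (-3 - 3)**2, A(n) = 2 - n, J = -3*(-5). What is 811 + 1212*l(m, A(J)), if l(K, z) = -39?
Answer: -46457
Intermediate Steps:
J = 15
m = 36 (m = (-6)**2 = 36)
811 + 1212*l(m, A(J)) = 811 + 1212*(-39) = 811 - 47268 = -46457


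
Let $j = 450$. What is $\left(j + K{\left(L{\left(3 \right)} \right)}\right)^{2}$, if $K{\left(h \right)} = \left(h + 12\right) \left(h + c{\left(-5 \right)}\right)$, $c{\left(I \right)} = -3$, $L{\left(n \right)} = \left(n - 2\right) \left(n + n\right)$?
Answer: $254016$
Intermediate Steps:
$L{\left(n \right)} = 2 n \left(-2 + n\right)$ ($L{\left(n \right)} = \left(-2 + n\right) 2 n = 2 n \left(-2 + n\right)$)
$K{\left(h \right)} = \left(-3 + h\right) \left(12 + h\right)$ ($K{\left(h \right)} = \left(h + 12\right) \left(h - 3\right) = \left(12 + h\right) \left(-3 + h\right) = \left(-3 + h\right) \left(12 + h\right)$)
$\left(j + K{\left(L{\left(3 \right)} \right)}\right)^{2} = \left(450 + \left(-36 + \left(2 \cdot 3 \left(-2 + 3\right)\right)^{2} + 9 \cdot 2 \cdot 3 \left(-2 + 3\right)\right)\right)^{2} = \left(450 + \left(-36 + \left(2 \cdot 3 \cdot 1\right)^{2} + 9 \cdot 2 \cdot 3 \cdot 1\right)\right)^{2} = \left(450 + \left(-36 + 6^{2} + 9 \cdot 6\right)\right)^{2} = \left(450 + \left(-36 + 36 + 54\right)\right)^{2} = \left(450 + 54\right)^{2} = 504^{2} = 254016$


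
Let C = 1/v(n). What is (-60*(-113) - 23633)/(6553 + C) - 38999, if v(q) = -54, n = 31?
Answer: -13801135201/353861 ≈ -39002.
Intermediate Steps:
C = -1/54 (C = 1/(-54) = -1/54 ≈ -0.018519)
(-60*(-113) - 23633)/(6553 + C) - 38999 = (-60*(-113) - 23633)/(6553 - 1/54) - 38999 = (6780 - 23633)/(353861/54) - 38999 = -16853*54/353861 - 38999 = -910062/353861 - 38999 = -13801135201/353861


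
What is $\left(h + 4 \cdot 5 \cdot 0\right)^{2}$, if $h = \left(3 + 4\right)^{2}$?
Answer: $2401$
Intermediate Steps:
$h = 49$ ($h = 7^{2} = 49$)
$\left(h + 4 \cdot 5 \cdot 0\right)^{2} = \left(49 + 4 \cdot 5 \cdot 0\right)^{2} = \left(49 + 20 \cdot 0\right)^{2} = \left(49 + 0\right)^{2} = 49^{2} = 2401$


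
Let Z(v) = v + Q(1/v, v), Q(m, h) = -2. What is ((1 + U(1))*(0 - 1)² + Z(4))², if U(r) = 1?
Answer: 16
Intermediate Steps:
Z(v) = -2 + v (Z(v) = v - 2 = -2 + v)
((1 + U(1))*(0 - 1)² + Z(4))² = ((1 + 1)*(0 - 1)² + (-2 + 4))² = (2*(-1)² + 2)² = (2*1 + 2)² = (2 + 2)² = 4² = 16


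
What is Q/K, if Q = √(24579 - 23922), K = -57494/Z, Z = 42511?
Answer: -127533*√73/57494 ≈ -18.952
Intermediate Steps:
K = -57494/42511 ≈ -1.3524
Q = 3*√73 (Q = √657 = 3*√73 ≈ 25.632)
Q/K = (3*√73)/(-57494/42511) = (3*√73)*(-42511/57494) = -127533*√73/57494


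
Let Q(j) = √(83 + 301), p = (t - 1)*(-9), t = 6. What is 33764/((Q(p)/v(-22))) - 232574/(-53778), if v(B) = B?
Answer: 116287/26889 - 92851*√6/6 ≈ -37902.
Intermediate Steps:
p = -45 (p = (6 - 1)*(-9) = 5*(-9) = -45)
Q(j) = 8*√6 (Q(j) = √384 = 8*√6)
33764/((Q(p)/v(-22))) - 232574/(-53778) = 33764/(((8*√6)/(-22))) - 232574/(-53778) = 33764/(((8*√6)*(-1/22))) - 232574*(-1/53778) = 33764/((-4*√6/11)) + 116287/26889 = 33764*(-11*√6/24) + 116287/26889 = -92851*√6/6 + 116287/26889 = 116287/26889 - 92851*√6/6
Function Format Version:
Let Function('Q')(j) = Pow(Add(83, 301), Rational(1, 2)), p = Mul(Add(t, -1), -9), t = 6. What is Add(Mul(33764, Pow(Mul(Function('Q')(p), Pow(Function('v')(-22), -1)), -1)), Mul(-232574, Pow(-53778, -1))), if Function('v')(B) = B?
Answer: Add(Rational(116287, 26889), Mul(Rational(-92851, 6), Pow(6, Rational(1, 2)))) ≈ -37902.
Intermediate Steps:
p = -45 (p = Mul(Add(6, -1), -9) = Mul(5, -9) = -45)
Function('Q')(j) = Mul(8, Pow(6, Rational(1, 2))) (Function('Q')(j) = Pow(384, Rational(1, 2)) = Mul(8, Pow(6, Rational(1, 2))))
Add(Mul(33764, Pow(Mul(Function('Q')(p), Pow(Function('v')(-22), -1)), -1)), Mul(-232574, Pow(-53778, -1))) = Add(Mul(33764, Pow(Mul(Mul(8, Pow(6, Rational(1, 2))), Pow(-22, -1)), -1)), Mul(-232574, Pow(-53778, -1))) = Add(Mul(33764, Pow(Mul(Mul(8, Pow(6, Rational(1, 2))), Rational(-1, 22)), -1)), Mul(-232574, Rational(-1, 53778))) = Add(Mul(33764, Pow(Mul(Rational(-4, 11), Pow(6, Rational(1, 2))), -1)), Rational(116287, 26889)) = Add(Mul(33764, Mul(Rational(-11, 24), Pow(6, Rational(1, 2)))), Rational(116287, 26889)) = Add(Mul(Rational(-92851, 6), Pow(6, Rational(1, 2))), Rational(116287, 26889)) = Add(Rational(116287, 26889), Mul(Rational(-92851, 6), Pow(6, Rational(1, 2))))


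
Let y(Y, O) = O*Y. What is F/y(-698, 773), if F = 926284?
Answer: -463142/269777 ≈ -1.7168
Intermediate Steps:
F/y(-698, 773) = 926284/((773*(-698))) = 926284/(-539554) = 926284*(-1/539554) = -463142/269777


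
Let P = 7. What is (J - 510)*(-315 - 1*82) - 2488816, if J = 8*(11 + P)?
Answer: -2343514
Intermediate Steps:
J = 144 (J = 8*(11 + 7) = 8*18 = 144)
(J - 510)*(-315 - 1*82) - 2488816 = (144 - 510)*(-315 - 1*82) - 2488816 = -366*(-315 - 82) - 2488816 = -366*(-397) - 2488816 = 145302 - 2488816 = -2343514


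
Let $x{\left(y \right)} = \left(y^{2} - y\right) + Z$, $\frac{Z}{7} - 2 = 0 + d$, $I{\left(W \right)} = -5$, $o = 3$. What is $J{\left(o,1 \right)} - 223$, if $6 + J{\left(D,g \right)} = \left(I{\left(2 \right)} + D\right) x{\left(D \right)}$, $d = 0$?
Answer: $-269$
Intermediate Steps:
$Z = 14$ ($Z = 14 + 7 \left(0 + 0\right) = 14 + 7 \cdot 0 = 14 + 0 = 14$)
$x{\left(y \right)} = 14 + y^{2} - y$ ($x{\left(y \right)} = \left(y^{2} - y\right) + 14 = 14 + y^{2} - y$)
$J{\left(D,g \right)} = -6 + \left(-5 + D\right) \left(14 + D^{2} - D\right)$
$J{\left(o,1 \right)} - 223 = \left(-76 + 3^{3} - 6 \cdot 3^{2} + 19 \cdot 3\right) - 223 = \left(-76 + 27 - 54 + 57\right) - 223 = -46 - 223 = -269$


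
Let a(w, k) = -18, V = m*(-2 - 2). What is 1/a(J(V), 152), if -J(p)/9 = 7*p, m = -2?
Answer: -1/18 ≈ -0.055556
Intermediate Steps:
V = 8 (V = -2*(-2 - 2) = -2*(-4) = 8)
J(p) = -63*p
1/a(J(V), 152) = 1/(-18) = -1/18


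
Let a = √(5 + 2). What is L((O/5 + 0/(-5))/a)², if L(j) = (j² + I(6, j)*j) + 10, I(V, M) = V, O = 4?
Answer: 3219556/30625 + 84768*√7/6125 ≈ 141.74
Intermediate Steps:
a = √7 ≈ 2.6458
L(j) = 10 + j² + 6*j (L(j) = (j² + 6*j) + 10 = 10 + j² + 6*j)
L((O/5 + 0/(-5))/a)² = (10 + ((4/5 + 0/(-5))/(√7))² + 6*((4/5 + 0/(-5))/(√7)))² = (10 + ((4*(⅕) + 0*(-⅕))*(√7/7))² + 6*((4*(⅕) + 0*(-⅕))*(√7/7)))² = (10 + ((⅘ + 0)*(√7/7))² + 6*((⅘ + 0)*(√7/7)))² = (10 + (4*(√7/7)/5)² + 6*(4*(√7/7)/5))² = (10 + (4*√7/35)² + 6*(4*√7/35))² = (10 + 16/175 + 24*√7/35)² = (1766/175 + 24*√7/35)²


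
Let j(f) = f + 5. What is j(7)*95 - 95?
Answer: 1045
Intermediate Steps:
j(f) = 5 + f
j(7)*95 - 95 = (5 + 7)*95 - 95 = 12*95 - 95 = 1140 - 95 = 1045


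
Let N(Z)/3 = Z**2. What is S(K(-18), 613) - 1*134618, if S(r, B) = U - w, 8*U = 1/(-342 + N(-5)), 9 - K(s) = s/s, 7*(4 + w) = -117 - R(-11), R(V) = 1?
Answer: -2012496487/14952 ≈ -1.3460e+5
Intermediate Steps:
N(Z) = 3*Z**2
w = -146/7 (w = -4 + (-117 - 1*1)/7 = -4 + (-117 - 1)/7 = -4 + (1/7)*(-118) = -4 - 118/7 = -146/7 ≈ -20.857)
K(s) = 8 (K(s) = 9 - s/s = 9 - 1*1 = 9 - 1 = 8)
U = -1/2136 (U = 1/(8*(-342 + 3*(-5)**2)) = 1/(8*(-342 + 3*25)) = 1/(8*(-342 + 75)) = (1/8)/(-267) = (1/8)*(-1/267) = -1/2136 ≈ -0.00046816)
S(r, B) = 311849/14952 (S(r, B) = -1/2136 - 1*(-146/7) = -1/2136 + 146/7 = 311849/14952)
S(K(-18), 613) - 1*134618 = 311849/14952 - 1*134618 = 311849/14952 - 134618 = -2012496487/14952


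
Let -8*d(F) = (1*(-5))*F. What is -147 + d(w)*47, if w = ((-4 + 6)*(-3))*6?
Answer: -2409/2 ≈ -1204.5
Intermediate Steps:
w = -36 (w = (2*(-3))*6 = -6*6 = -36)
d(F) = 5*F/8 (d(F) = -1*(-5)*F/8 = -(-5)*F/8 = 5*F/8)
-147 + d(w)*47 = -147 + ((5/8)*(-36))*47 = -147 - 45/2*47 = -147 - 2115/2 = -2409/2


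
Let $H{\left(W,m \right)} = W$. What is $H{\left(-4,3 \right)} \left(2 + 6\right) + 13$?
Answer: $-19$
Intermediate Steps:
$H{\left(-4,3 \right)} \left(2 + 6\right) + 13 = - 4 \left(2 + 6\right) + 13 = \left(-4\right) 8 + 13 = -32 + 13 = -19$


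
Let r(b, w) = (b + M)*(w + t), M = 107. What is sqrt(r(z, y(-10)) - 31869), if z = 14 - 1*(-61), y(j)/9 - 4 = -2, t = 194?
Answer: sqrt(6715) ≈ 81.945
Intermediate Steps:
y(j) = 18 (y(j) = 36 + 9*(-2) = 36 - 18 = 18)
z = 75 (z = 14 + 61 = 75)
r(b, w) = (107 + b)*(194 + w) (r(b, w) = (b + 107)*(w + 194) = (107 + b)*(194 + w))
sqrt(r(z, y(-10)) - 31869) = sqrt((20758 + 107*18 + 194*75 + 75*18) - 31869) = sqrt((20758 + 1926 + 14550 + 1350) - 31869) = sqrt(38584 - 31869) = sqrt(6715)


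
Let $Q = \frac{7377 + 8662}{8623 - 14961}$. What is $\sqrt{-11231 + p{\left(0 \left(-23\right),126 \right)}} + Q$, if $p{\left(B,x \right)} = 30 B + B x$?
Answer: $- \frac{16039}{6338} + i \sqrt{11231} \approx -2.5306 + 105.98 i$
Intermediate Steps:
$Q = - \frac{16039}{6338}$ ($Q = \frac{16039}{-6338} = 16039 \left(- \frac{1}{6338}\right) = - \frac{16039}{6338} \approx -2.5306$)
$\sqrt{-11231 + p{\left(0 \left(-23\right),126 \right)}} + Q = \sqrt{-11231 + 0 \left(-23\right) \left(30 + 126\right)} - \frac{16039}{6338} = \sqrt{-11231 + 0 \cdot 156} - \frac{16039}{6338} = \sqrt{-11231 + 0} - \frac{16039}{6338} = \sqrt{-11231} - \frac{16039}{6338} = i \sqrt{11231} - \frac{16039}{6338} = - \frac{16039}{6338} + i \sqrt{11231}$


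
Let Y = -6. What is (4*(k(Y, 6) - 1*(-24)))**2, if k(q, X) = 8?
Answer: 16384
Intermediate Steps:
(4*(k(Y, 6) - 1*(-24)))**2 = (4*(8 - 1*(-24)))**2 = (4*(8 + 24))**2 = (4*32)**2 = 128**2 = 16384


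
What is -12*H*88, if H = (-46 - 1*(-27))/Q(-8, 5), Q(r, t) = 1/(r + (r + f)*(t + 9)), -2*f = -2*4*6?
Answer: 4333824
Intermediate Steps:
f = 24 (f = -(-2*4)*6/2 = -(-4)*6 = -½*(-48) = 24)
Q(r, t) = 1/(r + (9 + t)*(24 + r)) (Q(r, t) = 1/(r + (r + 24)*(t + 9)) = 1/(r + (24 + r)*(9 + t)) = 1/(r + (9 + t)*(24 + r)))
H = -4104 (H = (-46 - 1*(-27))/(1/(216 + 10*(-8) + 24*5 - 8*5)) = (-46 + 27)/(1/(216 - 80 + 120 - 40)) = -19/(1/216) = -19/1/216 = -19*216 = -4104)
-12*H*88 = -12*(-4104)*88 = 49248*88 = 4333824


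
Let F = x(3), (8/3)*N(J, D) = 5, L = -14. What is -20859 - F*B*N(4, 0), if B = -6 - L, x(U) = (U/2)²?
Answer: -83571/4 ≈ -20893.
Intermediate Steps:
N(J, D) = 15/8 (N(J, D) = (3/8)*5 = 15/8)
x(U) = U²/4 (x(U) = (U*(½))² = (U/2)² = U²/4)
B = 8 (B = -6 - 1*(-14) = -6 + 14 = 8)
F = 9/4 (F = (¼)*3² = (¼)*9 = 9/4 ≈ 2.2500)
-20859 - F*B*N(4, 0) = -20859 - (9/4)*8*15/8 = -20859 - 18*15/8 = -20859 - 1*135/4 = -20859 - 135/4 = -83571/4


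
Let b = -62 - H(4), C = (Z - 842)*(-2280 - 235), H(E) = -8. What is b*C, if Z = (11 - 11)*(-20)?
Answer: -114352020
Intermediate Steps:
Z = 0 (Z = 0*(-20) = 0)
C = 2117630 (C = (0 - 842)*(-2280 - 235) = -842*(-2515) = 2117630)
b = -54 (b = -62 - 1*(-8) = -62 + 8 = -54)
b*C = -54*2117630 = -114352020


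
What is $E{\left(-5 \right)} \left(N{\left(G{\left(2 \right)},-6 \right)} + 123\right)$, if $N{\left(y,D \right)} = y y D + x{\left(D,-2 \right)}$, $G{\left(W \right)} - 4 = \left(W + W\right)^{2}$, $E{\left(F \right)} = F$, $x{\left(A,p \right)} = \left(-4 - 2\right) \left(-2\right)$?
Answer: $11325$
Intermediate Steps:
$x{\left(A,p \right)} = 12$ ($x{\left(A,p \right)} = \left(-6\right) \left(-2\right) = 12$)
$G{\left(W \right)} = 4 + 4 W^{2}$ ($G{\left(W \right)} = 4 + \left(W + W\right)^{2} = 4 + \left(2 W\right)^{2} = 4 + 4 W^{2}$)
$N{\left(y,D \right)} = 12 + D y^{2}$ ($N{\left(y,D \right)} = y y D + 12 = y^{2} D + 12 = D y^{2} + 12 = 12 + D y^{2}$)
$E{\left(-5 \right)} \left(N{\left(G{\left(2 \right)},-6 \right)} + 123\right) = - 5 \left(\left(12 - 6 \left(4 + 4 \cdot 2^{2}\right)^{2}\right) + 123\right) = - 5 \left(\left(12 - 6 \left(4 + 4 \cdot 4\right)^{2}\right) + 123\right) = - 5 \left(\left(12 - 6 \left(4 + 16\right)^{2}\right) + 123\right) = - 5 \left(\left(12 - 6 \cdot 20^{2}\right) + 123\right) = - 5 \left(\left(12 - 2400\right) + 123\right) = - 5 \left(-2388 + 123\right) = \left(-5\right) \left(-2265\right) = 11325$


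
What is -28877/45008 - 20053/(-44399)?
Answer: -13088431/68907248 ≈ -0.18994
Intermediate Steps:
-28877/45008 - 20053/(-44399) = -28877*1/45008 - 20053*(-1/44399) = -28877/45008 + 20053/44399 = -13088431/68907248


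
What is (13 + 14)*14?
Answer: 378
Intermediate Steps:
(13 + 14)*14 = 27*14 = 378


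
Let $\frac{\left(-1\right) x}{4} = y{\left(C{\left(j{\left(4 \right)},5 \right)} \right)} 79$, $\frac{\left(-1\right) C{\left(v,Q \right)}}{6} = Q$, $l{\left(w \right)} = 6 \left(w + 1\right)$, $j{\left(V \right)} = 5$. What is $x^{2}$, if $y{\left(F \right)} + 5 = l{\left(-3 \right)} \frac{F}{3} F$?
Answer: $1297731072400$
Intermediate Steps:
$l{\left(w \right)} = 6 + 6 w$ ($l{\left(w \right)} = 6 \left(1 + w\right) = 6 + 6 w$)
$C{\left(v,Q \right)} = - 6 Q$
$y{\left(F \right)} = -5 - 4 F^{2}$ ($y{\left(F \right)} = -5 + \left(6 + 6 \left(-3\right)\right) \frac{F}{3} F = -5 + \left(6 - 18\right) F \frac{1}{3} F = -5 + - 12 \frac{F}{3} F = -5 + - 4 F F = -5 - 4 F^{2}$)
$x = 1139180$ ($x = - 4 \left(-5 - 4 \left(\left(-6\right) 5\right)^{2}\right) 79 = - 4 \left(-5 - 4 \left(-30\right)^{2}\right) 79 = - 4 \left(-5 - 3600\right) 79 = - 4 \left(\left(-3605\right) 79\right) = \left(-4\right) \left(-284795\right) = 1139180$)
$x^{2} = 1139180^{2} = 1297731072400$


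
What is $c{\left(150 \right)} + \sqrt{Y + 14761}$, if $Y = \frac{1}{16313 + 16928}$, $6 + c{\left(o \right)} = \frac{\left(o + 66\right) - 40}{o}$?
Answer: $- \frac{362}{75} + \frac{\sqrt{16310374832882}}{33241} \approx 116.67$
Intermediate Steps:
$c{\left(o \right)} = -6 + \frac{26 + o}{o}$ ($c{\left(o \right)} = -6 + \frac{\left(o + 66\right) - 40}{o} = -6 + \frac{\left(66 + o\right) - 40}{o} = -6 + \frac{26 + o}{o}$)
$Y = \frac{1}{33241} \approx 3.0083 \cdot 10^{-5}$
$c{\left(150 \right)} + \sqrt{Y + 14761} = \left(-5 + \frac{26}{150}\right) + \sqrt{\frac{1}{33241} + 14761} = \left(-5 + 26 \cdot \frac{1}{150}\right) + \sqrt{\frac{490670402}{33241}} = \left(-5 + \frac{13}{75}\right) + \frac{\sqrt{16310374832882}}{33241} = - \frac{362}{75} + \frac{\sqrt{16310374832882}}{33241}$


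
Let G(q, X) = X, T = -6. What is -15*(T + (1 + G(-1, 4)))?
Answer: 15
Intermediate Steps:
-15*(T + (1 + G(-1, 4))) = -15*(-6 + (1 + 4)) = -15*(-6 + 5) = -15*(-1) = 15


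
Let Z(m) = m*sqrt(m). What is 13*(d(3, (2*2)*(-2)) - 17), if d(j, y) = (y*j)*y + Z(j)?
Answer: 2275 + 39*sqrt(3) ≈ 2342.6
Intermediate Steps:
Z(m) = m**(3/2)
d(j, y) = j**(3/2) + j*y**2 (d(j, y) = (y*j)*y + j**(3/2) = (j*y)*y + j**(3/2) = j*y**2 + j**(3/2) = j**(3/2) + j*y**2)
13*(d(3, (2*2)*(-2)) - 17) = 13*((3**(3/2) + 3*((2*2)*(-2))**2) - 17) = 13*((3*sqrt(3) + 3*(4*(-2))**2) - 17) = 13*((3*sqrt(3) + 3*(-8)**2) - 17) = 13*((3*sqrt(3) + 3*64) - 17) = 13*((3*sqrt(3) + 192) - 17) = 13*((192 + 3*sqrt(3)) - 17) = 13*(175 + 3*sqrt(3)) = 2275 + 39*sqrt(3)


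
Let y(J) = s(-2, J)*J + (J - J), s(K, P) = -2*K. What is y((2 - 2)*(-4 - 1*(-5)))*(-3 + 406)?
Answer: 0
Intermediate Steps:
y(J) = 4*J (y(J) = (-2*(-2))*J + (J - J) = 4*J + 0 = 4*J)
y((2 - 2)*(-4 - 1*(-5)))*(-3 + 406) = (4*((2 - 2)*(-4 - 1*(-5))))*(-3 + 406) = (4*(0*(-4 + 5)))*403 = (4*(0*1))*403 = (4*0)*403 = 0*403 = 0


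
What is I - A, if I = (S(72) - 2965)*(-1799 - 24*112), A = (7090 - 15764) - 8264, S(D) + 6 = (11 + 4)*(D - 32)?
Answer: 10655615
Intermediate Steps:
S(D) = -486 + 15*D (S(D) = -6 + (11 + 4)*(D - 32) = -6 + 15*(-32 + D) = -6 + (-480 + 15*D) = -486 + 15*D)
A = -16938 (A = -8674 - 8264 = -16938)
I = 10638677 (I = ((-486 + 15*72) - 2965)*(-1799 - 24*112) = ((-486 + 1080) - 2965)*(-1799 - 2688) = (594 - 2965)*(-4487) = -2371*(-4487) = 10638677)
I - A = 10638677 - 1*(-16938) = 10638677 + 16938 = 10655615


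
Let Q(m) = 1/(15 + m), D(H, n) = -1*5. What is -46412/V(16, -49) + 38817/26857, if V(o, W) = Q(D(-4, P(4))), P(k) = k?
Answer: -12464832023/26857 ≈ -4.6412e+5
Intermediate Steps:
D(H, n) = -5
V(o, W) = ⅒ (V(o, W) = 1/(15 - 5) = 1/10 = ⅒)
-46412/V(16, -49) + 38817/26857 = -46412/⅒ + 38817/26857 = -46412*10 + 38817*(1/26857) = -464120 + 38817/26857 = -12464832023/26857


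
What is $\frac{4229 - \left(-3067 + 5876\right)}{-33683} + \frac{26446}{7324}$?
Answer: $\frac{440190269}{123347146} \approx 3.5687$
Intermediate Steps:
$\frac{4229 - \left(-3067 + 5876\right)}{-33683} + \frac{26446}{7324} = \left(4229 - 2809\right) \left(- \frac{1}{33683}\right) + 26446 \cdot \frac{1}{7324} = \left(4229 - 2809\right) \left(- \frac{1}{33683}\right) + \frac{13223}{3662} = 1420 \left(- \frac{1}{33683}\right) + \frac{13223}{3662} = - \frac{1420}{33683} + \frac{13223}{3662} = \frac{440190269}{123347146}$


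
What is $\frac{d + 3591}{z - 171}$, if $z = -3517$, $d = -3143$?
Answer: $- \frac{56}{461} \approx -0.12148$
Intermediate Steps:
$\frac{d + 3591}{z - 171} = \frac{-3143 + 3591}{-3517 - 171} = \frac{448}{-3688} = 448 \left(- \frac{1}{3688}\right) = - \frac{56}{461}$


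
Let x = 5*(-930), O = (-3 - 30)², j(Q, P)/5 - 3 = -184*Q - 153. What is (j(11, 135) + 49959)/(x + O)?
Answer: -39089/3561 ≈ -10.977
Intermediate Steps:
j(Q, P) = -750 - 920*Q (j(Q, P) = 15 + 5*(-184*Q - 153) = 15 + 5*(-153 - 184*Q) = 15 + (-765 - 920*Q) = -750 - 920*Q)
O = 1089 (O = (-33)² = 1089)
x = -4650
(j(11, 135) + 49959)/(x + O) = ((-750 - 920*11) + 49959)/(-4650 + 1089) = ((-750 - 10120) + 49959)/(-3561) = (-10870 + 49959)*(-1/3561) = 39089*(-1/3561) = -39089/3561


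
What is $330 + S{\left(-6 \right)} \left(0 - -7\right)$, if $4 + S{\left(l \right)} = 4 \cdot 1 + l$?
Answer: $288$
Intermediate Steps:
$S{\left(l \right)} = l$ ($S{\left(l \right)} = -4 + \left(4 \cdot 1 + l\right) = -4 + \left(4 + l\right) = l$)
$330 + S{\left(-6 \right)} \left(0 - -7\right) = 330 - 6 \left(0 - -7\right) = 330 - 6 \left(0 + 7\right) = 330 - 42 = 288$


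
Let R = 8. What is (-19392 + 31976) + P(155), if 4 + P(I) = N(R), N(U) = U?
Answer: 12588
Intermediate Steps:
P(I) = 4 (P(I) = -4 + 8 = 4)
(-19392 + 31976) + P(155) = (-19392 + 31976) + 4 = 12584 + 4 = 12588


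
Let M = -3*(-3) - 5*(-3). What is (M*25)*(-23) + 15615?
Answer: 1815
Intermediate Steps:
M = 24 (M = 9 + 15 = 24)
(M*25)*(-23) + 15615 = (24*25)*(-23) + 15615 = 600*(-23) + 15615 = -13800 + 15615 = 1815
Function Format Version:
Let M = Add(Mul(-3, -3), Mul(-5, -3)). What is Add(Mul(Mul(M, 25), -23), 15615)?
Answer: 1815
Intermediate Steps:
M = 24 (M = Add(9, 15) = 24)
Add(Mul(Mul(M, 25), -23), 15615) = Add(Mul(Mul(24, 25), -23), 15615) = Add(Mul(600, -23), 15615) = Add(-13800, 15615) = 1815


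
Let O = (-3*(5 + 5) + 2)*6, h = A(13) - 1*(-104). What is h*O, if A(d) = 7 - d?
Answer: -16464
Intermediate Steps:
h = 98 (h = (7 - 1*13) - 1*(-104) = (7 - 13) + 104 = -6 + 104 = 98)
O = -168 (O = (-3*10 + 2)*6 = (-30 + 2)*6 = -28*6 = -168)
h*O = 98*(-168) = -16464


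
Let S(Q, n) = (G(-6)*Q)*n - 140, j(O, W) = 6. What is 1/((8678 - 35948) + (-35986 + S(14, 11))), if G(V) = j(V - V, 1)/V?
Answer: -1/63550 ≈ -1.5736e-5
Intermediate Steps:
G(V) = 6/V
S(Q, n) = -140 - Q*n (S(Q, n) = ((6/(-6))*Q)*n - 140 = ((6*(-⅙))*Q)*n - 140 = (-Q)*n - 140 = -Q*n - 140 = -140 - Q*n)
1/((8678 - 35948) + (-35986 + S(14, 11))) = 1/((8678 - 35948) + (-35986 + (-140 - 1*14*11))) = 1/(-27270 + (-35986 + (-140 - 154))) = 1/(-27270 + (-35986 - 294)) = 1/(-27270 - 36280) = 1/(-63550) = -1/63550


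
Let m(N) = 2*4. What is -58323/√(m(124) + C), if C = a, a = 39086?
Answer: -58323*√39094/39094 ≈ -294.97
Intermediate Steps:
C = 39086
m(N) = 8
-58323/√(m(124) + C) = -58323/√(8 + 39086) = -58323*√39094/39094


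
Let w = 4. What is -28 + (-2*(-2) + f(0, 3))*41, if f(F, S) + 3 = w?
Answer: 177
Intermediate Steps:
f(F, S) = 1 (f(F, S) = -3 + 4 = 1)
-28 + (-2*(-2) + f(0, 3))*41 = -28 + (-2*(-2) + 1)*41 = -28 + (4 + 1)*41 = -28 + 5*41 = -28 + 205 = 177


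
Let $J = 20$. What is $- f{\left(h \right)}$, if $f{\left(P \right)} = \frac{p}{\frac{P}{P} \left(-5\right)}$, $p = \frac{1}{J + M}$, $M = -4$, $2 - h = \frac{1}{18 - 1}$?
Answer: $\frac{1}{80} \approx 0.0125$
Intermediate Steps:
$h = \frac{33}{17}$ ($h = 2 - \frac{1}{18 - 1} = 2 - \frac{1}{17} = \frac{33}{17} \approx 1.9412$)
$p = \frac{1}{16}$ ($p = \frac{1}{20 - 4} = \frac{1}{16} \approx 0.0625$)
$f{\left(P \right)} = - \frac{1}{80}$ ($f{\left(P \right)} = \frac{1}{16 \frac{P}{P} \left(-5\right)} = \frac{1}{16 \cdot 1 \left(-5\right)} = \frac{1}{16 \left(-5\right)} = \frac{1}{16} \left(- \frac{1}{5}\right) = - \frac{1}{80}$)
$- f{\left(h \right)} = \left(-1\right) \left(- \frac{1}{80}\right) = \frac{1}{80}$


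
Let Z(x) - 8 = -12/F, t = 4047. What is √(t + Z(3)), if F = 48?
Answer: 7*√331/2 ≈ 63.677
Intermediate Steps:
Z(x) = 31/4 (Z(x) = 8 - 12/48 = 8 - 12*1/48 = 8 - ¼ = 31/4)
√(t + Z(3)) = √(4047 + 31/4) = √(16219/4) = 7*√331/2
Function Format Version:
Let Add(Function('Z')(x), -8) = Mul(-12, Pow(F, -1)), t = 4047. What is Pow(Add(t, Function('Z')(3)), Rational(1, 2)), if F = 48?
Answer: Mul(Rational(7, 2), Pow(331, Rational(1, 2))) ≈ 63.677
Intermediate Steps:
Function('Z')(x) = Rational(31, 4) (Function('Z')(x) = Add(8, Mul(-12, Pow(48, -1))) = Add(8, Mul(-12, Rational(1, 48))) = Add(8, Rational(-1, 4)) = Rational(31, 4))
Pow(Add(t, Function('Z')(3)), Rational(1, 2)) = Pow(Add(4047, Rational(31, 4)), Rational(1, 2)) = Pow(Rational(16219, 4), Rational(1, 2)) = Mul(Rational(7, 2), Pow(331, Rational(1, 2)))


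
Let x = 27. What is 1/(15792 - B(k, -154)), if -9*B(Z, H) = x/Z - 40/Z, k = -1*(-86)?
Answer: 774/12222995 ≈ 6.3323e-5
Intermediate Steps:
k = 86
B(Z, H) = 13/(9*Z) (B(Z, H) = -(27/Z - 40/Z)/9 = -(-13)/(9*Z) = 13/(9*Z))
1/(15792 - B(k, -154)) = 1/(15792 - 13/(9*86)) = 1/(15792 - 1*13/774) = 1/(15792 - 13/774) = 1/(12222995/774) = 774/12222995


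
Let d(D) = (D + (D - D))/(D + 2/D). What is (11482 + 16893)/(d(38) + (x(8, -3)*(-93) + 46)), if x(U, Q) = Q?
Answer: 20515125/235697 ≈ 87.040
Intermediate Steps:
d(D) = D/(D + 2/D) (d(D) = (D + 0)/(D + 2/D) = D/(D + 2/D))
(11482 + 16893)/(d(38) + (x(8, -3)*(-93) + 46)) = (11482 + 16893)/(38**2/(2 + 38**2) + (-3*(-93) + 46)) = 28375/(1444/(2 + 1444) + (279 + 46)) = 28375/(1444/1446 + 325) = 28375/(1444*(1/1446) + 325) = 28375/(722/723 + 325) = 28375/(235697/723) = 28375*(723/235697) = 20515125/235697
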